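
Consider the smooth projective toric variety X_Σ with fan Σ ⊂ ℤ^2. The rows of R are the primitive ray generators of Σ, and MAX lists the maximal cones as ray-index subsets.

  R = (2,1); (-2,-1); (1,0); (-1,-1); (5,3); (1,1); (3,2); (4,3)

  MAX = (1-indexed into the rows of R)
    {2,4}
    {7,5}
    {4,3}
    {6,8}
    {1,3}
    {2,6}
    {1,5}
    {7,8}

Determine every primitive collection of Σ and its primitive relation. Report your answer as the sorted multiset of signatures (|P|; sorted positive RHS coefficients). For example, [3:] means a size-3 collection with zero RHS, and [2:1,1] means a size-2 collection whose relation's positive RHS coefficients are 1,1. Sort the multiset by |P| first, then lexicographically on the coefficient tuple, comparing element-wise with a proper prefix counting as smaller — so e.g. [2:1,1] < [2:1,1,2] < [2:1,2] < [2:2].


The 20 primitive collections of Σ (r=8, n=2):

  P = {1,2}:  v_{1} + v_{2} = 0  so sig = [2:]
  P = {4,6}:  v_{4} + v_{6} = 0  so sig = [2:]
  P = {1,4}:  v_{1} + v_{4} = v_{3}  so sig = [2:1]
  P = {1,6}:  v_{1} + v_{6} = v_{7}  so sig = [2:1]
  P = {1,7}:  v_{1} + v_{7} = v_{5}  so sig = [2:1]
  P = {2,3}:  v_{2} + v_{3} = v_{4}  so sig = [2:1]
  P = {2,5}:  v_{2} + v_{5} = v_{7}  so sig = [2:1]
  P = {2,7}:  v_{2} + v_{7} = v_{6}  so sig = [2:1]
  P = {3,6}:  v_{3} + v_{6} = v_{1}  so sig = [2:1]
  P = {3,8}:  v_{3} + v_{8} = v_{5}  so sig = [2:1]
  P = {4,7}:  v_{4} + v_{7} = v_{1}  so sig = [2:1]
  P = {4,8}:  v_{4} + v_{8} = v_{7}  so sig = [2:1]
  P = {6,7}:  v_{6} + v_{7} = v_{8}  so sig = [2:1]
  P = {1,8}:  v_{1} + v_{8} = 2·v_{7}  so sig = [2:2]
  P = {2,8}:  v_{2} + v_{8} = 2·v_{6}  so sig = [2:2]
  P = {3,7}:  v_{3} + v_{7} = 2·v_{1}  so sig = [2:2]
  P = {4,5}:  v_{4} + v_{5} = 2·v_{1}  so sig = [2:2]
  P = {5,6}:  v_{5} + v_{6} = 2·v_{7}  so sig = [2:2]
  P = {3,5}:  v_{3} + v_{5} = 3·v_{1}  so sig = [2:3]
  P = {5,8}:  v_{5} + v_{8} = 3·v_{7}  so sig = [2:3]

Signatures (|P|; sorted positive RHS coefficients), sorted:
[[2:], [2:], [2:1], [2:1], [2:1], [2:1], [2:1], [2:1], [2:1], [2:1], [2:1], [2:1], [2:1], [2:2], [2:2], [2:2], [2:2], [2:2], [2:3], [2:3]]


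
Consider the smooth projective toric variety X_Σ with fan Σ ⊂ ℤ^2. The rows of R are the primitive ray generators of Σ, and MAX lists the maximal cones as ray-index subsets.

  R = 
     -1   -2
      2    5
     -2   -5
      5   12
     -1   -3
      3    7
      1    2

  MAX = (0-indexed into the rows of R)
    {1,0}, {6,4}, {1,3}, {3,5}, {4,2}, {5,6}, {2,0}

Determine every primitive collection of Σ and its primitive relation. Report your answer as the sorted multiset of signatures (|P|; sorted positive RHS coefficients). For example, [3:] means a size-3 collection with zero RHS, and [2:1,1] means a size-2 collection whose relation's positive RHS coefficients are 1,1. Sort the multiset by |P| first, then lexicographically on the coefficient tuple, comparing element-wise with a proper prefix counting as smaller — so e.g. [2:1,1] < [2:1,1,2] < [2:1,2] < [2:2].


Minimal non-faces — 14 found among 7 rays, 7 max cones:

  P = {0,6}:  v_{0} + v_{6} = 0 ; sig = [2:]
  P = {1,2}:  v_{1} + v_{2} = 0 ; sig = [2:]
  P = {0,4}:  v_{0} + v_{4} = v_{2} ; sig = [2:1]
  P = {0,5}:  v_{0} + v_{5} = v_{1} ; sig = [2:1]
  P = {1,4}:  v_{1} + v_{4} = v_{6} ; sig = [2:1]
  P = {1,5}:  v_{1} + v_{5} = v_{3} ; sig = [2:1]
  P = {1,6}:  v_{1} + v_{6} = v_{5} ; sig = [2:1]
  P = {2,3}:  v_{2} + v_{3} = v_{5} ; sig = [2:1]
  P = {2,5}:  v_{2} + v_{5} = v_{6} ; sig = [2:1]
  P = {2,6}:  v_{2} + v_{6} = v_{4} ; sig = [2:1]
  P = {3,4}:  v_{3} + v_{4} = v_{5} + v_{6} ; sig = [2:1,1]
  P = {0,3}:  v_{0} + v_{3} = 2·v_{1} ; sig = [2:2]
  P = {3,6}:  v_{3} + v_{6} = 2·v_{5} ; sig = [2:2]
  P = {4,5}:  v_{4} + v_{5} = 2·v_{6} ; sig = [2:2]

Sorted signature multiset PRS(X):
    |P|=2: 14 collections, coeffs (), (), (1), (1), (1), (1), (1), (1), (1), (1), (1,1), (2), (2), (2)


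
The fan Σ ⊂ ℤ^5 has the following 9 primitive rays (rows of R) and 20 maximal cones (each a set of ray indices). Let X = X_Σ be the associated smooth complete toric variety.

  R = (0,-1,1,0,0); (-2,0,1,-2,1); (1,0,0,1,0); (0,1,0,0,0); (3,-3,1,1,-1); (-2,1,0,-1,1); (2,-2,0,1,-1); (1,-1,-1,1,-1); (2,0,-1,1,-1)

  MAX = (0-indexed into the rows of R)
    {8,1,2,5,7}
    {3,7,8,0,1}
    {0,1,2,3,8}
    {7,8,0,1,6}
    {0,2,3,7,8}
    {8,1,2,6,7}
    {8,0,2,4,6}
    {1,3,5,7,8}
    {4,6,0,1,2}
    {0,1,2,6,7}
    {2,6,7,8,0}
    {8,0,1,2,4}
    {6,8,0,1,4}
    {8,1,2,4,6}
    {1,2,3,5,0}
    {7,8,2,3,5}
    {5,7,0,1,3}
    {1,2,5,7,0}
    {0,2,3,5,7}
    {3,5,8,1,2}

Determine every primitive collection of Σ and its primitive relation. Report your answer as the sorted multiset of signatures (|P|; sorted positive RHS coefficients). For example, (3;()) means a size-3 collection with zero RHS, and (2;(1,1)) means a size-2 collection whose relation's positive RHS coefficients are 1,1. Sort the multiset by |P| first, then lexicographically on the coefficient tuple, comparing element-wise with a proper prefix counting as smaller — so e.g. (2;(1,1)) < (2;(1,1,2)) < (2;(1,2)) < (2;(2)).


Δ(Σ) — 9 vertices, 9 min non-faces:

  {3,6}:  v_{3} + v_{6} = v_{0} + v_{8}  ⟹  sig = (2;(1,1))
  {4,5}:  v_{4} + v_{5} = v_{1} + v_{2} + v_{6}  ⟹  sig = (2;(1,1,1))
  {5,6}:  v_{5} + v_{6} = v_{1} + v_{2} + v_{7}  ⟹  sig = (2;(1,1,1))
  {3,4}:  v_{3} + v_{4} = 2·v_{0} + v_{1} + v_{2} + 2·v_{8}  ⟹  sig = (2;(1,1,2,2))
  {4,7}:  v_{4} + v_{7} = 2·v_{6}  ⟹  sig = (2;(2))
  {0,5,8}:  v_{0} + v_{5} + v_{8} = 0  ⟹  sig = (3;())
  {1,2,3,7}:  v_{1} + v_{2} + v_{3} + v_{7} = 0  ⟹  sig = (4;())
  {0,1,2,6,8}:  v_{0} + v_{1} + v_{2} + v_{6} + v_{8} = v_{4}  ⟹  sig = (5;(1))
  {0,1,2,7,8}:  v_{0} + v_{1} + v_{2} + v_{7} + v_{8} = v_{6}  ⟹  sig = (5;(1))

Signatures (|P|; sorted positive RHS coefficients), sorted:
{ (2;(1,1)),  (2;(1,1,1)) ×2,  (2;(1,1,2,2)),  (2;(2)),  (3;()),  (4;()),  (5;(1)) ×2 }


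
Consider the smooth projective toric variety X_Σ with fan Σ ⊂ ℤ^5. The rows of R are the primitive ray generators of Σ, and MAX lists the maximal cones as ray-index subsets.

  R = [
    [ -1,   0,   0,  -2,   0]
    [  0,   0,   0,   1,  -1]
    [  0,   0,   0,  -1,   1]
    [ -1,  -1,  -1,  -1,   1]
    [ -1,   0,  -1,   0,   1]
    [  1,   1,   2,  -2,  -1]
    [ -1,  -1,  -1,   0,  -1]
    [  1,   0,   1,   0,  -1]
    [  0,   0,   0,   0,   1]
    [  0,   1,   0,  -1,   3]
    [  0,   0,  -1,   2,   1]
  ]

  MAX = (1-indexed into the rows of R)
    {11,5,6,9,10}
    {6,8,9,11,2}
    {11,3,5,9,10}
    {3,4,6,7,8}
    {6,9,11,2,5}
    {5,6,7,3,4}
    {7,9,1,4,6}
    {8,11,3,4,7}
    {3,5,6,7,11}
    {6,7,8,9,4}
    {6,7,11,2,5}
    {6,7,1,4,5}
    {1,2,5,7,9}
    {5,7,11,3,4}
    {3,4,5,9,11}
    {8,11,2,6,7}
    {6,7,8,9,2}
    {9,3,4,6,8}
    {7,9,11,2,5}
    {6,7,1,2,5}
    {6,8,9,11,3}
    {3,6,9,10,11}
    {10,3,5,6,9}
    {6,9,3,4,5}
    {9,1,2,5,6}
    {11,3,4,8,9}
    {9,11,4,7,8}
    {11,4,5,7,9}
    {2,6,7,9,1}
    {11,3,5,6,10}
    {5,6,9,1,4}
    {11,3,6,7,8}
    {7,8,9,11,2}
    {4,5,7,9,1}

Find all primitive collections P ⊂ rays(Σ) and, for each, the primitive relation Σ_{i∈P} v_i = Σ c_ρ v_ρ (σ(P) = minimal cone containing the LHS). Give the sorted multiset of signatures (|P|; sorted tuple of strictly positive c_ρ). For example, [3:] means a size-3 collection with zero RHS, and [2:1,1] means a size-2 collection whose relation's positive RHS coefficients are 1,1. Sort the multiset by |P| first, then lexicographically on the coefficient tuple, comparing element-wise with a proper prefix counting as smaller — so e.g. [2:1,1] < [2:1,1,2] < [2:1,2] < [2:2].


Δ(Σ) — 11 vertices, 16 min non-faces:

  P = {2,3}:  v_{2} + v_{3} = 0  ⇒ sig = [2:]
  P = {5,8}:  v_{5} + v_{8} = 0  ⇒ sig = [2:]
  P = {1,11}:  v_{1} + v_{11} = v_{5}  ⇒ sig = [2:1]
  P = {2,4}:  v_{2} + v_{4} = v_{7} + v_{9}  ⇒ sig = [2:1,1]
  P = {7,10}:  v_{7} + v_{10} = v_{3} + v_{5}  ⇒ sig = [2:1,1]
  P = {1,3}:  v_{1} + v_{3} = v_{4} + v_{5} + v_{6}  ⇒ sig = [2:1,1,1]
  P = {1,8}:  v_{1} + v_{8} = v_{6} + v_{7} + v_{9}  ⇒ sig = [2:1,1,1]
  P = {2,10}:  v_{2} + v_{10} = v_{5} + v_{6} + v_{9} + v_{11}  ⇒ sig = [2:1,1,1,1]
  P = {8,10}:  v_{8} + v_{10} = v_{3} + v_{6} + v_{9} + v_{11}  ⇒ sig = [2:1,1,1,1]
  P = {1,10}:  v_{1} + v_{10} = v_{3} + 2·v_{5} + v_{6} + v_{9}  ⇒ sig = [2:1,1,1,2]
  P = {4,10}:  v_{4} + v_{10} = 2·v_{3} + v_{5} + v_{9}  ⇒ sig = [2:1,1,2]
  P = {3,7,9}:  v_{3} + v_{7} + v_{9} = v_{4}  ⇒ sig = [3:1]
  P = {4,6,11}:  v_{4} + v_{6} + v_{11} = v_{3}  ⇒ sig = [3:1]
  P = {6,7,9,11}:  v_{6} + v_{7} + v_{9} + v_{11} = 0  ⇒ sig = [4:]
  P = {5,6,7,9}:  v_{5} + v_{6} + v_{7} + v_{9} = v_{1}  ⇒ sig = [4:1]
  P = {3,5,6,9,11}:  v_{3} + v_{5} + v_{6} + v_{9} + v_{11} = v_{10}  ⇒ sig = [5:1]

so the primitive-relation signature multiset is
[[2:], [2:], [2:1], [2:1,1], [2:1,1], [2:1,1,1], [2:1,1,1], [2:1,1,1,1], [2:1,1,1,1], [2:1,1,1,2], [2:1,1,2], [3:1], [3:1], [4:], [4:1], [5:1]]


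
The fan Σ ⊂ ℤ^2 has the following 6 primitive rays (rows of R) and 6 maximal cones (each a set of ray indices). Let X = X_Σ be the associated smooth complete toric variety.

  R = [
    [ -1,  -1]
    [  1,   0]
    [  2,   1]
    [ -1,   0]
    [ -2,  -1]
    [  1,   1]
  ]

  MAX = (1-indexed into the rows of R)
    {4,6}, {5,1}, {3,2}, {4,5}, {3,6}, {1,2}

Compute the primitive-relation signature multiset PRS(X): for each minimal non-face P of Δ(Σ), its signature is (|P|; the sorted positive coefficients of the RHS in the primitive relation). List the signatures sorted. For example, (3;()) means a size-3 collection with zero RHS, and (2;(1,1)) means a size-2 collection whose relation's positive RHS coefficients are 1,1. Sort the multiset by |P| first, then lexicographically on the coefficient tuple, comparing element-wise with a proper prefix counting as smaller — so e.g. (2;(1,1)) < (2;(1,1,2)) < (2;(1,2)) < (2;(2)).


Minimal non-faces — 9 found among 6 rays, 6 max cones:

  P={1,6}:  v_{1} + v_{6} = 0  so sig = (2;())
  P={2,4}:  v_{2} + v_{4} = 0  so sig = (2;())
  P={3,5}:  v_{3} + v_{5} = 0  so sig = (2;())
  P={1,3}:  v_{1} + v_{3} = v_{2}  so sig = (2;(1))
  P={1,4}:  v_{1} + v_{4} = v_{5}  so sig = (2;(1))
  P={2,5}:  v_{2} + v_{5} = v_{1}  so sig = (2;(1))
  P={2,6}:  v_{2} + v_{6} = v_{3}  so sig = (2;(1))
  P={3,4}:  v_{3} + v_{4} = v_{6}  so sig = (2;(1))
  P={5,6}:  v_{5} + v_{6} = v_{4}  so sig = (2;(1))

Sorted signature multiset PRS(X):
{ (2;()) ×3,  (2;(1)) ×6 }


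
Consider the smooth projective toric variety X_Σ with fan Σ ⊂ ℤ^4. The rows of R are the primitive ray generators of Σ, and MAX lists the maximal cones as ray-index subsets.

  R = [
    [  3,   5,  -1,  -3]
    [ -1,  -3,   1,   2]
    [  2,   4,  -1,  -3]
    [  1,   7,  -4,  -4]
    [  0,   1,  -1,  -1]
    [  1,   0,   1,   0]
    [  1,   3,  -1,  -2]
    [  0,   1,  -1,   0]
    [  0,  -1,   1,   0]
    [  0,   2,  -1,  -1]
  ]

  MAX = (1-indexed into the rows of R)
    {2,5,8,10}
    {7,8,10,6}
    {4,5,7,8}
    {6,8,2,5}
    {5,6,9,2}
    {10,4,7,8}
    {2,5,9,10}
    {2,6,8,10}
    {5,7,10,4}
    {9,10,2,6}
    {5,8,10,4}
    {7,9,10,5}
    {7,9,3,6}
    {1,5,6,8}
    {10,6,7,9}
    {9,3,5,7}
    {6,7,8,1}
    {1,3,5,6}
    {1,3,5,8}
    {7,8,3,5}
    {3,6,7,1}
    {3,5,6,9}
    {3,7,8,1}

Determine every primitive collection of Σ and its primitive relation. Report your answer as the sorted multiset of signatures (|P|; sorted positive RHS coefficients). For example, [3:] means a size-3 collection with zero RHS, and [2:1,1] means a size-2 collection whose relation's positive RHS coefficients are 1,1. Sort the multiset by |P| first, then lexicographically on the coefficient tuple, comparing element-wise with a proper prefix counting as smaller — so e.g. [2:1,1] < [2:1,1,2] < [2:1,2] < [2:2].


Σ has 17 primitive collections:

  P={2,7}:  v_{2} + v_{7} = 0 — sig = [2:]
  P={8,9}:  v_{8} + v_{9} = 0 — sig = [2:]
  P={1,9}:  v_{1} + v_{9} = v_{3} + v_{6} — sig = [2:1,1]
  P={2,3}:  v_{2} + v_{3} = v_{5} + v_{6} — sig = [2:1,1]
  P={2,4}:  v_{2} + v_{4} = v_{5} + v_{8} + v_{10} — sig = [2:1,1,1]
  P={4,9}:  v_{4} + v_{9} = v_{5} + v_{7} + v_{10} — sig = [2:1,1,1]
  P={1,2}:  v_{1} + v_{2} = v_{5} + 2·v_{6} + v_{8} — sig = [2:1,1,2]
  P={1,10}:  v_{1} + v_{10} = v_{6} + 2·v_{7} + v_{8} — sig = [2:1,1,2]
  P={3,4}:  v_{3} + v_{4} = v_{5} + 3·v_{7} + v_{8} — sig = [2:1,1,3]
  P={4,6}:  v_{4} + v_{6} = 2·v_{7} + v_{8} — sig = [2:1,2]
  P={1,4}:  v_{1} + v_{4} = v_{3} + 2·v_{7} + 2·v_{8} — sig = [2:1,2,2]
  P={3,10}:  v_{3} + v_{10} = 2·v_{7} — sig = [2:2]
  P={3,6,8}:  v_{3} + v_{6} + v_{8} = v_{1} — sig = [3:1]
  P={5,6,7}:  v_{5} + v_{6} + v_{7} = v_{3} — sig = [3:1]
  P={5,6,10}:  v_{5} + v_{6} + v_{10} = v_{7} — sig = [3:1]
  P={1,5,7}:  v_{1} + v_{5} + v_{7} = 2·v_{3} + v_{8} — sig = [3:1,2]
  P={5,7,8,10}:  v_{5} + v_{7} + v_{8} + v_{10} = v_{4} — sig = [4:1]

Sorted signature multiset PRS(X):
    |P|=2: 12 collections, coeffs (), (), (1,1), (1,1), (1,1,1), (1,1,1), (1,1,2), (1,1,2), (1,1,3), (1,2), (1,2,2), (2)
    |P|=3: 4 collections, coeffs (1), (1), (1), (1,2)
    |P|=4: 1 collection, coeffs (1)


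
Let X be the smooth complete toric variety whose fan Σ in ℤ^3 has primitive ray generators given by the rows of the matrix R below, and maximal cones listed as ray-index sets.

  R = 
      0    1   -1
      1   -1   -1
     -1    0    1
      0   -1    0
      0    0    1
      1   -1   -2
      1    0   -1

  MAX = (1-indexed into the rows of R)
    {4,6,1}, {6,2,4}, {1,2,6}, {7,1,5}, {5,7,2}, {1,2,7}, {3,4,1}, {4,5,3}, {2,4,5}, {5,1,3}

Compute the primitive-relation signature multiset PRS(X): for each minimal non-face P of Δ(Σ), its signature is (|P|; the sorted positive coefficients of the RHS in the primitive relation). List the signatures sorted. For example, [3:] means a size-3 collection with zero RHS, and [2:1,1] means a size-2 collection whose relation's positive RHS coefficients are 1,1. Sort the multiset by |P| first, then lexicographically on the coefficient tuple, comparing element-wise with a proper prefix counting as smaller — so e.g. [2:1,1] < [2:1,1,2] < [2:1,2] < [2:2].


Primitive collections (9):

  P = {3,7}:  v_{3} + v_{7} = 0 — sig = [2:]
  P = {2,3}:  v_{2} + v_{3} = v_{4} — sig = [2:1]
  P = {4,7}:  v_{4} + v_{7} = v_{2} — sig = [2:1]
  P = {5,6}:  v_{5} + v_{6} = v_{2} — sig = [2:1]
  P = {3,6}:  v_{3} + v_{6} = v_{1} + 2·v_{4} — sig = [2:1,2]
  P = {6,7}:  v_{6} + v_{7} = v_{1} + 2·v_{2} — sig = [2:1,2]
  P = {1,4,5}:  v_{1} + v_{4} + v_{5} = 0 — sig = [3:]
  P = {1,2,4}:  v_{1} + v_{2} + v_{4} = v_{6} — sig = [3:1]
  P = {1,2,5}:  v_{1} + v_{2} + v_{5} = v_{7} — sig = [3:1]

Hence PRS(X_Σ) =
[[2:], [2:1], [2:1], [2:1], [2:1,2], [2:1,2], [3:], [3:1], [3:1]]


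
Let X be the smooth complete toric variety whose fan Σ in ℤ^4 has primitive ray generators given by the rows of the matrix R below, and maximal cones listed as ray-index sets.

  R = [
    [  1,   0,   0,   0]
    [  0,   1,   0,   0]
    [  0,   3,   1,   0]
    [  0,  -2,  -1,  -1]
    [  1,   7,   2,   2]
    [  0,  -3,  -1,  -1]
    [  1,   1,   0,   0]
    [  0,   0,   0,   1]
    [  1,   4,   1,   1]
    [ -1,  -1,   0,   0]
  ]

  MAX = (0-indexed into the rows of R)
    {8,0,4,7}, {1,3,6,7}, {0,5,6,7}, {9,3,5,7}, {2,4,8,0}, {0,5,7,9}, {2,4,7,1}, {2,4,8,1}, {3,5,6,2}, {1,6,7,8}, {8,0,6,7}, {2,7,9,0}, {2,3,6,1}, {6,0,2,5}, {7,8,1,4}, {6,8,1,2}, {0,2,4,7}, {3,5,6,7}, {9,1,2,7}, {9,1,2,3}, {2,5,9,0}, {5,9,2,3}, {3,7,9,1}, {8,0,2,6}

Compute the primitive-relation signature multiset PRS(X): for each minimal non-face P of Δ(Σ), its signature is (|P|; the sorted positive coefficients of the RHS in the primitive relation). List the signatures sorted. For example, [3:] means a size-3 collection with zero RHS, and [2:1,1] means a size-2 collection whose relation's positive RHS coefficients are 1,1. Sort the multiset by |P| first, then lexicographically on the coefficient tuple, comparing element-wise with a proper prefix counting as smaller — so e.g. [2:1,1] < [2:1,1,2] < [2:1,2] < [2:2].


15 collections generate NE(X_Σ); each relation:

  {6,9}:  v_{6} + v_{9} = 0  ⟹  sig = [2:]
  {0,1}:  v_{0} + v_{1} = v_{6}  ⟹  sig = [2:1]
  {1,5}:  v_{1} + v_{5} = v_{3}  ⟹  sig = [2:1]
  {4,5}:  v_{4} + v_{5} = v_{8}  ⟹  sig = [2:1]
  {5,8}:  v_{5} + v_{8} = v_{6}  ⟹  sig = [2:1]
  {0,3}:  v_{0} + v_{3} = v_{5} + v_{6}  ⟹  sig = [2:1,1]
  {3,4}:  v_{3} + v_{4} = v_{1} + v_{8}  ⟹  sig = [2:1,1]
  {3,8}:  v_{3} + v_{8} = v_{1} + v_{6}  ⟹  sig = [2:1,1]
  {8,9}:  v_{8} + v_{9} = v_{2} + v_{7}  ⟹  sig = [2:1,1]
  {4,6}:  v_{4} + v_{6} = 2·v_{8}  ⟹  sig = [2:2]
  {4,9}:  v_{4} + v_{9} = 2·v_{2} + 2·v_{7}  ⟹  sig = [2:2,2]
  {2,5,7}:  v_{2} + v_{5} + v_{7} = 0  ⟹  sig = [3:]
  {2,3,7}:  v_{2} + v_{3} + v_{7} = v_{1}  ⟹  sig = [3:1]
  {2,6,7}:  v_{2} + v_{6} + v_{7} = v_{8}  ⟹  sig = [3:1]
  {2,7,8}:  v_{2} + v_{7} + v_{8} = v_{4}  ⟹  sig = [3:1]

Sorted signature multiset PRS(X):
[[2:], [2:1], [2:1], [2:1], [2:1], [2:1,1], [2:1,1], [2:1,1], [2:1,1], [2:2], [2:2,2], [3:], [3:1], [3:1], [3:1]]


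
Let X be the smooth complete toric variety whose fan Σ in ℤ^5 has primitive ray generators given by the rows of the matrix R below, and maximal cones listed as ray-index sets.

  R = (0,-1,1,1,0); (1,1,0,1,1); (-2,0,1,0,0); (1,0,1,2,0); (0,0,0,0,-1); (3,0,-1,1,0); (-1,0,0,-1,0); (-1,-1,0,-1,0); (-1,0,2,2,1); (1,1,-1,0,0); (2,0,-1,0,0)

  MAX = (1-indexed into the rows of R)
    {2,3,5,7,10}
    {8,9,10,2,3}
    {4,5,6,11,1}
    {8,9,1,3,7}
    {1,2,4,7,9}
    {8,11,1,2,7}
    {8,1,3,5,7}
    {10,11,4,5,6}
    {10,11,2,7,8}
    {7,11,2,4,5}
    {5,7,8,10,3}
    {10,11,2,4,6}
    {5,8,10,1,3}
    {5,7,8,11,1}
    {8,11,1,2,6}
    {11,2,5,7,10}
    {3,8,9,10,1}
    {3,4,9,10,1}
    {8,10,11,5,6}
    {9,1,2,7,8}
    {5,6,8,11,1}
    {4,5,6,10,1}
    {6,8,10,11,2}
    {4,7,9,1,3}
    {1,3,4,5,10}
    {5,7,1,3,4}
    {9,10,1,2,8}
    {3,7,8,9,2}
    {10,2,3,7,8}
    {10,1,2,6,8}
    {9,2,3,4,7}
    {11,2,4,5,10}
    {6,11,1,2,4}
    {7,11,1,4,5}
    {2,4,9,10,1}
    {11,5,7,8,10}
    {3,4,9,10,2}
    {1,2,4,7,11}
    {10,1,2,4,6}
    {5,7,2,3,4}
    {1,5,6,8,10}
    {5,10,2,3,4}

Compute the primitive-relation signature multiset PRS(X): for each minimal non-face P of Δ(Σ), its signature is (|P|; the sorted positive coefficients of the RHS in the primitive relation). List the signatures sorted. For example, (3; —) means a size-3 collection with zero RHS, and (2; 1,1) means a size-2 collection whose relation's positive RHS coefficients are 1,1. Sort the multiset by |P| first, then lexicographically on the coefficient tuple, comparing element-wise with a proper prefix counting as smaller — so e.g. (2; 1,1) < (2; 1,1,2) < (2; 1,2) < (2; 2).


The 15 primitive collections of Σ (r=11, n=5):

  • {3,11}:  v_{3} + v_{11} = 0  ⟹  sig = (2; —)
  • {4,8}:  v_{4} + v_{8} = v_{1}  ⟹  sig = (2; 1)
  • {6,7}:  v_{6} + v_{7} = v_{11}  ⟹  sig = (2; 1)
  • {3,6}:  v_{3} + v_{6} = v_{1} + v_{10}  ⟹  sig = (2; 1,1)
  • {5,9}:  v_{5} + v_{9} = v_{3} + v_{4}  ⟹  sig = (2; 1,1)
  • {9,11}:  v_{9} + v_{11} = v_{1} + v_{2}  ⟹  sig = (2; 1,1)
  • {6,9}:  v_{6} + v_{9} = 2·v_{1} + v_{2} + v_{10}  ⟹  sig = (2; 1,1,2)
  • {1,7,10}:  v_{1} + v_{7} + v_{10} = 0  ⟹  sig = (3; —)
  • {2,5,8}:  v_{2} + v_{5} + v_{8} = 0  ⟹  sig = (3; —)
  • {1,2,3}:  v_{1} + v_{2} + v_{3} = v_{9}  ⟹  sig = (3; 1)
  • {1,2,5}:  v_{1} + v_{2} + v_{5} = v_{4}  ⟹  sig = (3; 1)
  • {1,10,11}:  v_{1} + v_{10} + v_{11} = v_{6}  ⟹  sig = (3; 1)
  • {4,7,10}:  v_{4} + v_{7} + v_{10} = v_{2} + v_{5}  ⟹  sig = (3; 1,1)
  • {7,9,10}:  v_{7} + v_{9} + v_{10} = v_{2} + v_{3}  ⟹  sig = (3; 1,1)
  • {2,5,6}:  v_{2} + v_{5} + v_{6} = v_{4} + v_{10} + v_{11}  ⟹  sig = (3; 1,1,1)

Signatures (|P|; sorted positive RHS coefficients), sorted:
    |P|=2: 7 collections, coeffs (), (1), (1), (1,1), (1,1), (1,1), (1,1,2)
    |P|=3: 8 collections, coeffs (), (), (1), (1), (1), (1,1), (1,1), (1,1,1)


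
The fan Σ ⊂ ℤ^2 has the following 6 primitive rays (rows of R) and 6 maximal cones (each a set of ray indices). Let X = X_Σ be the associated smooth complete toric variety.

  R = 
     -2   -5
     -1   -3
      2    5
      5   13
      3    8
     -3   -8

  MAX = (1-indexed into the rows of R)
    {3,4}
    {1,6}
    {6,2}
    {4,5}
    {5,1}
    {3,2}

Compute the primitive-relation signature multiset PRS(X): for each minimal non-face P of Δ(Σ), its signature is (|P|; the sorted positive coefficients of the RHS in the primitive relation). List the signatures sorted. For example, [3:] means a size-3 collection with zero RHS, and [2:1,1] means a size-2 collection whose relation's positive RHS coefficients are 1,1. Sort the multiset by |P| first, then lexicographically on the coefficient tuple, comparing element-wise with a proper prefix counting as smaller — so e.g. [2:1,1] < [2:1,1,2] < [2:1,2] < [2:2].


9 minimal non-faces of Δ(Σ) (on 6 rays):

  P = {1,3}:  v_{1} + v_{3} = 0  so sig = [2:]
  P = {5,6}:  v_{5} + v_{6} = 0  so sig = [2:]
  P = {1,2}:  v_{1} + v_{2} = v_{6}  so sig = [2:1]
  P = {1,4}:  v_{1} + v_{4} = v_{5}  so sig = [2:1]
  P = {2,5}:  v_{2} + v_{5} = v_{3}  so sig = [2:1]
  P = {3,5}:  v_{3} + v_{5} = v_{4}  so sig = [2:1]
  P = {3,6}:  v_{3} + v_{6} = v_{2}  so sig = [2:1]
  P = {4,6}:  v_{4} + v_{6} = v_{3}  so sig = [2:1]
  P = {2,4}:  v_{2} + v_{4} = 2·v_{3}  so sig = [2:2]

so the primitive-relation signature multiset is
    [2:]
    [2:]
    [2:1]
    [2:1]
    [2:1]
    [2:1]
    [2:1]
    [2:1]
    [2:2]


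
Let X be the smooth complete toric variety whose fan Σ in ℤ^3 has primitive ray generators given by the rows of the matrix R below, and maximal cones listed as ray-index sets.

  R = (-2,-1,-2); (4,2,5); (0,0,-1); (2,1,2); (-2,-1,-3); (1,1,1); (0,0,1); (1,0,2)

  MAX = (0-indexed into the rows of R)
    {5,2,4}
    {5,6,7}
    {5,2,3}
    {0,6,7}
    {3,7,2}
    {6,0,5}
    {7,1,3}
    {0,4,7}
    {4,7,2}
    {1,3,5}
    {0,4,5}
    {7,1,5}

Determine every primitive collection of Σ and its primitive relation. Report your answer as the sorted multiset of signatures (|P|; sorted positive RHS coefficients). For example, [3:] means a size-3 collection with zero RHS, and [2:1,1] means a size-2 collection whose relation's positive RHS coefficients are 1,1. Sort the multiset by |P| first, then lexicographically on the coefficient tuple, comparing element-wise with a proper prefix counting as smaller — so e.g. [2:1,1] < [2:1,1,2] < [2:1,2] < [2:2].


|primitive collections| = 14. Relations:

  • {0,3}:  v_{0} + v_{3} = 0  →  sig = [2:]
  • {2,6}:  v_{2} + v_{6} = 0  →  sig = [2:]
  • {0,2}:  v_{0} + v_{2} = v_{4}  →  sig = [2:1]
  • {1,4}:  v_{1} + v_{4} = v_{3}  →  sig = [2:1]
  • {3,4}:  v_{3} + v_{4} = v_{2}  →  sig = [2:1]
  • {4,6}:  v_{4} + v_{6} = v_{0}  →  sig = [2:1]
  • {0,1}:  v_{0} + v_{1} = v_{5} + v_{7}  →  sig = [2:1,1]
  • {3,6}:  v_{3} + v_{6} = v_{5} + v_{7}  →  sig = [2:1,1]
  • {1,2}:  v_{1} + v_{2} = 2·v_{3}  →  sig = [2:2]
  • {1,6}:  v_{1} + v_{6} = 2·v_{5} + 2·v_{7}  →  sig = [2:2,2]
  • {4,5,7}:  v_{4} + v_{5} + v_{7} = 0  →  sig = [3:]
  • {0,5,7}:  v_{0} + v_{5} + v_{7} = v_{6}  →  sig = [3:1]
  • {2,5,7}:  v_{2} + v_{5} + v_{7} = v_{3}  →  sig = [3:1]
  • {3,5,7}:  v_{3} + v_{5} + v_{7} = v_{1}  →  sig = [3:1]

so the primitive-relation signature multiset is
    [2:]
    [2:]
    [2:1]
    [2:1]
    [2:1]
    [2:1]
    [2:1,1]
    [2:1,1]
    [2:2]
    [2:2,2]
    [3:]
    [3:1]
    [3:1]
    [3:1]


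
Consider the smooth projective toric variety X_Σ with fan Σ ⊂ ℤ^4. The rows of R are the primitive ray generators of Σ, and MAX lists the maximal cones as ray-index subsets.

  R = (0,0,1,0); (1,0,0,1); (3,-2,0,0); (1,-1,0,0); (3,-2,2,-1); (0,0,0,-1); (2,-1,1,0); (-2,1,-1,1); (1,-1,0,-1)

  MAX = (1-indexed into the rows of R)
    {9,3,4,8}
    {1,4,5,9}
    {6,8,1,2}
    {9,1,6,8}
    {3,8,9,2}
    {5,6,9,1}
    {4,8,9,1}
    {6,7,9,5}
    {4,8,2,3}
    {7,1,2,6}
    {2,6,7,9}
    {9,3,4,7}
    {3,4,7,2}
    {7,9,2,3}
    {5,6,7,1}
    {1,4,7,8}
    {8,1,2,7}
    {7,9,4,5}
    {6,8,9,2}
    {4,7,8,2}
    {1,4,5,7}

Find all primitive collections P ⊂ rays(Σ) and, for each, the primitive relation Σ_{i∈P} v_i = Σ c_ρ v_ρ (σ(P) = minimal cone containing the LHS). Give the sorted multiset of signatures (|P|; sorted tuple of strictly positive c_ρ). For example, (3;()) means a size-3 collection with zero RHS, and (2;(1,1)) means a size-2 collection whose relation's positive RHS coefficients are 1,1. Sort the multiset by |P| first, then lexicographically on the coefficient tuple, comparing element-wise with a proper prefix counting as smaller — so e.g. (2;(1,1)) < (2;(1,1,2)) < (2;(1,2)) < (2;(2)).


Σ has 13 primitive collections:

  P={4,6}:  v_{4} + v_{6} = v_{9} ; sig = (2;(1))
  P={1,3}:  v_{1} + v_{3} = v_{4} + v_{7} ; sig = (2;(1,1))
  P={5,8}:  v_{5} + v_{8} = v_{1} + v_{4} ; sig = (2;(1,1))
  P={3,5}:  v_{3} + v_{5} = v_{4} + 2·v_{7} + v_{9} ; sig = (2;(1,1,2))
  P={3,6}:  v_{3} + v_{6} = v_{2} + 2·v_{9} ; sig = (2;(1,2))
  P={2,5}:  v_{2} + v_{5} = 2·v_{7} ; sig = (2;(2))
  P={6,7,8}:  v_{6} + v_{7} + v_{8} = 0 ; sig = (3;())
  P={1,2,9}:  v_{1} + v_{2} + v_{9} = v_{7} ; sig = (3;(1))
  P={1,7,9}:  v_{1} + v_{7} + v_{9} = v_{5} ; sig = (3;(1))
  P={2,4,9}:  v_{2} + v_{4} + v_{9} = v_{3} ; sig = (3;(1))
  P={7,8,9}:  v_{7} + v_{8} + v_{9} = v_{4} ; sig = (3;(1))
  P={1,2,4}:  v_{1} + v_{2} + v_{4} = 2·v_{7} + v_{8} ; sig = (3;(1,2))
  P={3,7,8}:  v_{3} + v_{7} + v_{8} = v_{2} + 2·v_{4} ; sig = (3;(1,2))

Hence PRS(X_Σ) =
{ (2;(1)),  (2;(1,1)) ×2,  (2;(1,1,2)),  (2;(1,2)),  (2;(2)),  (3;()),  (3;(1)) ×4,  (3;(1,2)) ×2 }


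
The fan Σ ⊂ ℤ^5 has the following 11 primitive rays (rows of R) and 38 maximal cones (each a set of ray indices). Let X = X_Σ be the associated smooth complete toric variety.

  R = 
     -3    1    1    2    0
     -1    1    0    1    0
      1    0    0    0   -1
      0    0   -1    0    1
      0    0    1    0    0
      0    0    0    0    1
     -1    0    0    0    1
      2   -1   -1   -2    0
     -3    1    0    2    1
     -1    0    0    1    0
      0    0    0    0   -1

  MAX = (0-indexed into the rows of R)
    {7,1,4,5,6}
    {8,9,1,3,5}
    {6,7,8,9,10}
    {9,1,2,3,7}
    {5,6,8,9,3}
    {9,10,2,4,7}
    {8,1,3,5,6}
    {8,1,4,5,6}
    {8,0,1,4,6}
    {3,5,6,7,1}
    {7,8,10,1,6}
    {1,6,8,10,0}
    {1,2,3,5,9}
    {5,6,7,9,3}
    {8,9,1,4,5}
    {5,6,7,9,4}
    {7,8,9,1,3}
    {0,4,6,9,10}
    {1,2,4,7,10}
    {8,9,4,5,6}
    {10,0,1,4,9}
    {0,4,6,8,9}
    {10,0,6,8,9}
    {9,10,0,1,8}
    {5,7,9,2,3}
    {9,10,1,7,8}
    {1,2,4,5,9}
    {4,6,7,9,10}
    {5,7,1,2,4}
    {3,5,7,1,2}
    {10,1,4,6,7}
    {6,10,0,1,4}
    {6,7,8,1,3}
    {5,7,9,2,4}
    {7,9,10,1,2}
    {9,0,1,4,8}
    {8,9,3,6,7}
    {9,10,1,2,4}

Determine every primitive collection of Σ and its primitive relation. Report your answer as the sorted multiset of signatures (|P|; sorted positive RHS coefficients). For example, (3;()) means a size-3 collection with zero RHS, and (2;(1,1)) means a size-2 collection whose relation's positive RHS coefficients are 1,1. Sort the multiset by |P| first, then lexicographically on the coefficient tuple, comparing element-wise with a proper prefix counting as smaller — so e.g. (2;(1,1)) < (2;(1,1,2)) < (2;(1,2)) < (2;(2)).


15 collections generate NE(X_Σ); each relation:

  {2,6}:  v_{2} + v_{6} = 0 ; sig = (2;())
  {5,10}:  v_{5} + v_{10} = 0 ; sig = (2;())
  {0,3}:  v_{0} + v_{3} = v_{8} ; sig = (2;(1))
  {3,4}:  v_{3} + v_{4} = v_{5} ; sig = (2;(1))
  {0,5}:  v_{0} + v_{5} = v_{4} + v_{8} ; sig = (2;(1,1))
  {0,7}:  v_{0} + v_{7} = v_{6} + v_{10} ; sig = (2;(1,1))
  {2,8}:  v_{2} + v_{8} = v_{1} + v_{9} ; sig = (2;(1,1))
  {3,10}:  v_{3} + v_{10} = v_{1} + v_{7} + v_{9} ; sig = (2;(1,1,1))
  {0,2}:  v_{0} + v_{2} = v_{1} + v_{4} + v_{9} + v_{10} ; sig = (2;(1,1,1,1))
  {1,6,9}:  v_{1} + v_{6} + v_{9} = v_{8} ; sig = (3;(1))
  {4,7,8}:  v_{4} + v_{7} + v_{8} = v_{6} ; sig = (3;(1))
  {4,8,10}:  v_{4} + v_{8} + v_{10} = v_{0} ; sig = (3;(1))
  {5,7,8}:  v_{5} + v_{7} + v_{8} = v_{3} + v_{6} ; sig = (3;(1,1))
  {1,4,7,9}:  v_{1} + v_{4} + v_{7} + v_{9} = 0 ; sig = (4;())
  {1,5,7,9}:  v_{1} + v_{5} + v_{7} + v_{9} = v_{3} ; sig = (4;(1))

Hence PRS(X_Σ) =
[(2;()), (2;()), (2;(1)), (2;(1)), (2;(1,1)), (2;(1,1)), (2;(1,1)), (2;(1,1,1)), (2;(1,1,1,1)), (3;(1)), (3;(1)), (3;(1)), (3;(1,1)), (4;()), (4;(1))]


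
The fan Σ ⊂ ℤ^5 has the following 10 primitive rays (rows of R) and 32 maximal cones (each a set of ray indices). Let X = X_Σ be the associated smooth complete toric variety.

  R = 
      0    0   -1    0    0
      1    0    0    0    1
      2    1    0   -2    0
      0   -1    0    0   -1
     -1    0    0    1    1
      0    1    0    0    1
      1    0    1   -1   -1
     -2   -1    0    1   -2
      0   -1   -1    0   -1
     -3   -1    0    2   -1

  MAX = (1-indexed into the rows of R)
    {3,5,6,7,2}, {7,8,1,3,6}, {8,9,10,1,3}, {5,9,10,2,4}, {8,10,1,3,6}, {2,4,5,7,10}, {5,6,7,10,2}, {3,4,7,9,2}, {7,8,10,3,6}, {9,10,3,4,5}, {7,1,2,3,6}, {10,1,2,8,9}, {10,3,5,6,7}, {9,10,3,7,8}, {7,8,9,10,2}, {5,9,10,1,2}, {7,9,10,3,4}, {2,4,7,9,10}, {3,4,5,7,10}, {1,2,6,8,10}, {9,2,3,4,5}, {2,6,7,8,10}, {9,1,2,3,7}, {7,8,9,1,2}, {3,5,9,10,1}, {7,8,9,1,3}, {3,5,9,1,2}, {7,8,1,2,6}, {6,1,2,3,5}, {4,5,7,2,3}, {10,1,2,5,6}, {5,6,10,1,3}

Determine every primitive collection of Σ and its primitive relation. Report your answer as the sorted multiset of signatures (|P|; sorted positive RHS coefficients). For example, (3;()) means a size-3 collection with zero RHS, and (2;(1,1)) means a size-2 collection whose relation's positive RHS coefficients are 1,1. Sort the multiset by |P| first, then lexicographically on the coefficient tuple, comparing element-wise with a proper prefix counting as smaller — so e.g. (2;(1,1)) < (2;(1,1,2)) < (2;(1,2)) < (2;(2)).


Δ(Σ) — 10 vertices, 10 min non-faces:

  {4,6}:  v_{4} + v_{6} = 0 ; sig = (2;())
  {1,4}:  v_{1} + v_{4} = v_{9} ; sig = (2;(1))
  {5,8}:  v_{5} + v_{8} = v_{10} ; sig = (2;(1))
  {6,9}:  v_{6} + v_{9} = v_{1} ; sig = (2;(1))
  {4,8}:  v_{4} + v_{8} = v_{7} + v_{9} + v_{10} ; sig = (2;(1,1,1))
  {1,5,7}:  v_{1} + v_{5} + v_{7} = 0 ; sig = (3;())
  {2,3,10}:  v_{2} + v_{3} + v_{10} = 0 ; sig = (3;())
  {1,7,10}:  v_{1} + v_{7} + v_{10} = v_{8} ; sig = (3;(1))
  {5,7,9}:  v_{5} + v_{7} + v_{9} = v_{4} ; sig = (3;(1))
  {2,3,8}:  v_{2} + v_{3} + v_{8} = v_{1} + v_{7} ; sig = (3;(1,1))

Hence PRS(X_Σ) =
[(2;()), (2;(1)), (2;(1)), (2;(1)), (2;(1,1,1)), (3;()), (3;()), (3;(1)), (3;(1)), (3;(1,1))]


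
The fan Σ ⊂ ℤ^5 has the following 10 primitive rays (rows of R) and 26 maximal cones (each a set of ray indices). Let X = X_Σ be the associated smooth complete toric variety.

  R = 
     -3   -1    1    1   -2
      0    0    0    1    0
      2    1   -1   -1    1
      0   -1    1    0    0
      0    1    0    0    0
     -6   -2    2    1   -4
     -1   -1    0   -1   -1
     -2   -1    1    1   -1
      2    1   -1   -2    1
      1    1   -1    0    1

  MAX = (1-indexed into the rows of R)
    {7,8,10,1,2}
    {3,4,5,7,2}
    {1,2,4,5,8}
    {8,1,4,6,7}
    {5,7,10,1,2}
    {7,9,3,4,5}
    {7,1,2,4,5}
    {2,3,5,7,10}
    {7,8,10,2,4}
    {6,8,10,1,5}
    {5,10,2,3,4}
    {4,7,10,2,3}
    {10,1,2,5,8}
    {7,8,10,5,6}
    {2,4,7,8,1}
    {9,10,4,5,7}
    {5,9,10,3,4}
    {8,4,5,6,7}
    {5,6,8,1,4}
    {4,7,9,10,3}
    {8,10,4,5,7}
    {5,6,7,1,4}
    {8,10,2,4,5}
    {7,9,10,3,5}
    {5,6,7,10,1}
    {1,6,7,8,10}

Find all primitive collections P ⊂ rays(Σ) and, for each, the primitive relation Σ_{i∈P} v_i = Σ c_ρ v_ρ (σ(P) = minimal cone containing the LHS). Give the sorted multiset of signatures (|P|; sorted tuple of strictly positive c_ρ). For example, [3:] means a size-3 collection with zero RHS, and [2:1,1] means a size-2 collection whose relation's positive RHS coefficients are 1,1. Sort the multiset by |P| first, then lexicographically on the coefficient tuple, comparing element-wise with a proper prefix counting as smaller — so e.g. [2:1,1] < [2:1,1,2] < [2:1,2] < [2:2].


Minimal non-faces — 14 found among 10 rays, 26 max cones:

  P={3,8}:  v_{3} + v_{8} = 0 ; sig = [2:]
  P={2,9}:  v_{2} + v_{9} = v_{3} ; sig = [2:1]
  P={1,9}:  v_{1} + v_{9} = v_{5} + v_{7} ; sig = [2:1,1]
  P={1,3}:  v_{1} + v_{3} = v_{2} + v_{5} + v_{7} ; sig = [2:1,1,1]
  P={3,6}:  v_{3} + v_{6} = v_{1} + v_{5} + v_{7} ; sig = [2:1,1,1]
  P={8,9}:  v_{8} + v_{9} = v_{4} + v_{5} + v_{7} + v_{10} ; sig = [2:1,1,1,1]
  P={6,9}:  v_{6} + v_{9} = 2·v_{5} + 2·v_{7} + v_{8} ; sig = [2:1,2,2]
  P={2,6}:  v_{2} + v_{6} = 2·v_{1} ; sig = [2:2]
  P={1,4,10}:  v_{1} + v_{4} + v_{10} = v_{8} ; sig = [3:1]
  P={4,6,10}:  v_{4} + v_{6} + v_{10} = v_{5} + v_{7} + 2·v_{8} ; sig = [3:1,1,2]
  P={1,5,7,8}:  v_{1} + v_{5} + v_{7} + v_{8} = v_{6} ; sig = [4:1]
  P={2,5,7,8}:  v_{2} + v_{5} + v_{7} + v_{8} = v_{1} ; sig = [4:1]
  P={2,4,5,7,10}:  v_{2} + v_{4} + v_{5} + v_{7} + v_{10} = 0 ; sig = [5:]
  P={3,4,5,7,10}:  v_{3} + v_{4} + v_{5} + v_{7} + v_{10} = v_{9} ; sig = [5:1]

Hence PRS(X_Σ) =
    |P|=2: 8 collections, coeffs (), (1), (1,1), (1,1,1), (1,1,1), (1,1,1,1), (1,2,2), (2)
    |P|=3: 2 collections, coeffs (1), (1,1,2)
    |P|=4: 2 collections, coeffs (1), (1)
    |P|=5: 2 collections, coeffs (), (1)


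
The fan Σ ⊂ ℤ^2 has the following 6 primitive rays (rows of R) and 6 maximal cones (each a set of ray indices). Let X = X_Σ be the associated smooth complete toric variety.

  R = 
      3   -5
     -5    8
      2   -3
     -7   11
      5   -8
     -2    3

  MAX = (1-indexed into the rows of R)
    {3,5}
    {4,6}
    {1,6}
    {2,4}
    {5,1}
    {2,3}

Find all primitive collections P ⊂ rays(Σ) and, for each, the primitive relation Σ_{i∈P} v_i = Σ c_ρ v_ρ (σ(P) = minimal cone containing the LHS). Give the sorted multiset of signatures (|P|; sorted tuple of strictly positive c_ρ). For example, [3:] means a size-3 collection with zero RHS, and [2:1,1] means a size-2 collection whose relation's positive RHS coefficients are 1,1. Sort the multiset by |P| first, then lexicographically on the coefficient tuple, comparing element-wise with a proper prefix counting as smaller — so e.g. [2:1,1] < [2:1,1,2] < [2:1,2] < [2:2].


Σ has 9 primitive collections:

  P = {2,5}:  v_{2} + v_{5} = 0 ; sig = [2:]
  P = {3,6}:  v_{3} + v_{6} = 0 ; sig = [2:]
  P = {1,2}:  v_{1} + v_{2} = v_{6} ; sig = [2:1]
  P = {1,3}:  v_{1} + v_{3} = v_{5} ; sig = [2:1]
  P = {2,6}:  v_{2} + v_{6} = v_{4} ; sig = [2:1]
  P = {3,4}:  v_{3} + v_{4} = v_{2} ; sig = [2:1]
  P = {4,5}:  v_{4} + v_{5} = v_{6} ; sig = [2:1]
  P = {5,6}:  v_{5} + v_{6} = v_{1} ; sig = [2:1]
  P = {1,4}:  v_{1} + v_{4} = 2·v_{6} ; sig = [2:2]

Sorted signature multiset PRS(X):
    [2:]
    [2:]
    [2:1]
    [2:1]
    [2:1]
    [2:1]
    [2:1]
    [2:1]
    [2:2]


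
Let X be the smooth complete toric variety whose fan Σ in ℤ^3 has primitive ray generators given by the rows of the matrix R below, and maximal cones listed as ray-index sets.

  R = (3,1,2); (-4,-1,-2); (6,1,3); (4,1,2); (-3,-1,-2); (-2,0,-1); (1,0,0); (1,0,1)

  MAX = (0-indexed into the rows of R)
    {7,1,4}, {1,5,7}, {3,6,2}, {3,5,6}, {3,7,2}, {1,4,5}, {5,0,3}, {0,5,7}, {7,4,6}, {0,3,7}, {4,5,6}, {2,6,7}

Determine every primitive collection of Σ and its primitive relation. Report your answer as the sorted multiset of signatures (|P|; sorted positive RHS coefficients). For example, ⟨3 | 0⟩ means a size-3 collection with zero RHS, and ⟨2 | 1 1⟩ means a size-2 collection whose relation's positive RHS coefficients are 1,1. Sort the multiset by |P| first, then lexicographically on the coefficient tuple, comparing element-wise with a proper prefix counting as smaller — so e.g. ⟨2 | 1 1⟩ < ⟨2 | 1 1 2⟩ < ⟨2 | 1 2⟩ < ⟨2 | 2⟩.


Σ has 14 primitive collections:

  P={0,4}:  v_{0} + v_{4} = 0 — sig = ⟨2 | 0⟩
  P={1,3}:  v_{1} + v_{3} = 0 — sig = ⟨2 | 0⟩
  P={0,6}:  v_{0} + v_{6} = v_{3} — sig = ⟨2 | 1⟩
  P={1,6}:  v_{1} + v_{6} = v_{4} — sig = ⟨2 | 1⟩
  P={2,5}:  v_{2} + v_{5} = v_{3} — sig = ⟨2 | 1⟩
  P={3,4}:  v_{3} + v_{4} = v_{6} — sig = ⟨2 | 1⟩
  P={0,1}:  v_{0} + v_{1} = v_{5} + v_{7} — sig = ⟨2 | 1 1⟩
  P={1,2}:  v_{1} + v_{2} = v_{6} + v_{7} — sig = ⟨2 | 1 1⟩
  P={0,2}:  v_{0} + v_{2} = 2·v_{3} + v_{7} — sig = ⟨2 | 1 2⟩
  P={2,4}:  v_{2} + v_{4} = 2·v_{6} + v_{7} — sig = ⟨2 | 1 2⟩
  P={5,6,7}:  v_{5} + v_{6} + v_{7} = 0 — sig = ⟨3 | 0⟩
  P={3,5,7}:  v_{3} + v_{5} + v_{7} = v_{0} — sig = ⟨3 | 1⟩
  P={3,6,7}:  v_{3} + v_{6} + v_{7} = v_{2} — sig = ⟨3 | 1⟩
  P={4,5,7}:  v_{4} + v_{5} + v_{7} = v_{1} — sig = ⟨3 | 1⟩

so the primitive-relation signature multiset is
[⟨2 | 0⟩, ⟨2 | 0⟩, ⟨2 | 1⟩, ⟨2 | 1⟩, ⟨2 | 1⟩, ⟨2 | 1⟩, ⟨2 | 1 1⟩, ⟨2 | 1 1⟩, ⟨2 | 1 2⟩, ⟨2 | 1 2⟩, ⟨3 | 0⟩, ⟨3 | 1⟩, ⟨3 | 1⟩, ⟨3 | 1⟩]


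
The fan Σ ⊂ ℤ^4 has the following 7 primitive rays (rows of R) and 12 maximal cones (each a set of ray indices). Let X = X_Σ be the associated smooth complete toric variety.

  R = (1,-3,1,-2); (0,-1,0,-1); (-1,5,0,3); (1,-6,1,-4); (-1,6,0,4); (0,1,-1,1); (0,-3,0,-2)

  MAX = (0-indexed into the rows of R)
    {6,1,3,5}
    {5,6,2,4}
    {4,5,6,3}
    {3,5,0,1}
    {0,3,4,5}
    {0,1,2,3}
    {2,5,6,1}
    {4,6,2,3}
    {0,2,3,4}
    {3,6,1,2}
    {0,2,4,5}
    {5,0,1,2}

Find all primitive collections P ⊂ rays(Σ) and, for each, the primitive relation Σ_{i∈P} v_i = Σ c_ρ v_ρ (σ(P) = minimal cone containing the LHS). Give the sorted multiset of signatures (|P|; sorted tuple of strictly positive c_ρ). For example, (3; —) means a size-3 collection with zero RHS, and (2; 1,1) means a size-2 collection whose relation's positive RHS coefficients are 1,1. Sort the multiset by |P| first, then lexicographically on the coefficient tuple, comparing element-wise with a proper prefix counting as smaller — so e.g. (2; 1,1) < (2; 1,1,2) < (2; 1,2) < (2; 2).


3 collections generate NE(X_Σ); each relation:

  P={0,6}:  v_{0} + v_{6} = v_{3} — sig = (2; 1)
  P={1,4}:  v_{1} + v_{4} = v_{2} — sig = (2; 1)
  P={2,3,5}:  v_{2} + v_{3} + v_{5} = 0 — sig = (3; —)

so the primitive-relation signature multiset is
{ (2; 1) ×2,  (3; —) }


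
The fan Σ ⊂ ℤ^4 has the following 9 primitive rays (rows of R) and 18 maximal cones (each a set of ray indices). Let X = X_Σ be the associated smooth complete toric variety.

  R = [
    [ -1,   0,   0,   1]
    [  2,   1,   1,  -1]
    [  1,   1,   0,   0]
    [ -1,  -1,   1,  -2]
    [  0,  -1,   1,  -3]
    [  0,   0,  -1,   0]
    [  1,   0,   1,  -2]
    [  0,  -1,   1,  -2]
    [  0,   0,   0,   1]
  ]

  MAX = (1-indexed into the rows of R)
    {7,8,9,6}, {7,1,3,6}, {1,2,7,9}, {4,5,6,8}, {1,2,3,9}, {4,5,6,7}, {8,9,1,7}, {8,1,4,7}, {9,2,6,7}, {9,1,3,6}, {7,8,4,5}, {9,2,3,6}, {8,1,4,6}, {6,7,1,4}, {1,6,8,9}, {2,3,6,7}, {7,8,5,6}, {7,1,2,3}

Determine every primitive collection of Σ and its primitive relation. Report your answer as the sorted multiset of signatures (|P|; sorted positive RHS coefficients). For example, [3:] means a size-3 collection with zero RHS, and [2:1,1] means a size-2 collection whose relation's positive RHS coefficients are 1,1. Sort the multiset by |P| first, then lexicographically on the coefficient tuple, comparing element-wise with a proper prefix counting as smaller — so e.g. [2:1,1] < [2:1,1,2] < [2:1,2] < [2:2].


Minimal non-faces — 14 found among 9 rays, 18 max cones:

  P={1,5}:  v_{1} + v_{5} = v_{4}  ⟹  sig = [2:1]
  P={3,8}:  v_{3} + v_{8} = v_{7}  ⟹  sig = [2:1]
  P={5,9}:  v_{5} + v_{9} = v_{8}  ⟹  sig = [2:1]
  P={4,9}:  v_{4} + v_{9} = v_{1} + v_{8}  ⟹  sig = [2:1,1]
  P={3,5}:  v_{3} + v_{5} = v_{1} + v_{6} + 2·v_{7}  ⟹  sig = [2:1,1,2]
  P={2,4}:  v_{2} + v_{4} = v_{1} + 2·v_{7}  ⟹  sig = [2:1,2]
  P={2,8}:  v_{2} + v_{8} = 2·v_{7} + v_{9}  ⟹  sig = [2:1,2]
  P={3,4}:  v_{3} + v_{4} = 2·v_{1} + v_{6} + 2·v_{7}  ⟹  sig = [2:1,2,2]
  P={2,5}:  v_{2} + v_{5} = 2·v_{7}  ⟹  sig = [2:2]
  P={1,2,6}:  v_{1} + v_{2} + v_{6} = v_{3}  ⟹  sig = [3:1]
  P={3,7,9}:  v_{3} + v_{7} + v_{9} = v_{2}  ⟹  sig = [3:1]
  P={1,6,7,9}:  v_{1} + v_{6} + v_{7} + v_{9} = 0  ⟹  sig = [4:]
  P={1,6,7,8}:  v_{1} + v_{6} + v_{7} + v_{8} = v_{5}  ⟹  sig = [4:1]
  P={4,6,7,8}:  v_{4} + v_{6} + v_{7} + v_{8} = 2·v_{5}  ⟹  sig = [4:2]

Signatures (|P|; sorted positive RHS coefficients), sorted:
[[2:1], [2:1], [2:1], [2:1,1], [2:1,1,2], [2:1,2], [2:1,2], [2:1,2,2], [2:2], [3:1], [3:1], [4:], [4:1], [4:2]]
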